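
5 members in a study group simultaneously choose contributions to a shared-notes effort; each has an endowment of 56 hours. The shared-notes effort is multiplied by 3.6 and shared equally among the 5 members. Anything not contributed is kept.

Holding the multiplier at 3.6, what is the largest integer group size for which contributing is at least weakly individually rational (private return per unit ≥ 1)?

Private return per unit is 3.6/(group size), which is ≥ 1 whenever the group size is ≤ 3.6.
The largest such integer is 3.

3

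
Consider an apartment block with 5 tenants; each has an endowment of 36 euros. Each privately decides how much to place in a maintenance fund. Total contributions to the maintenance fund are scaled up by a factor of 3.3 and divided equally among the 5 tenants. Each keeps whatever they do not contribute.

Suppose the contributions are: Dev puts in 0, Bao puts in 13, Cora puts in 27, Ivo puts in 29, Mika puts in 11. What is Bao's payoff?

75.80 euros

Total contributed: 0 + 13 + 27 + 29 + 11 = 80.
Each receives 3.3 × 80 / 5 = 52.80 from the maintenance fund.
Bao keeps 36 − 13 = 23, so Bao's payoff is 23 + 52.80 = 75.80.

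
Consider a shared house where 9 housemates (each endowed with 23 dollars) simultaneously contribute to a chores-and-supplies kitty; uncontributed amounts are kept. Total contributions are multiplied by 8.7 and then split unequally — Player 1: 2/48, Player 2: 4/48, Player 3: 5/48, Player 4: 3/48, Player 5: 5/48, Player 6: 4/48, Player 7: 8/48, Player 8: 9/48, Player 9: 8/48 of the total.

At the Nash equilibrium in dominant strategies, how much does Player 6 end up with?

For player j, contributing a unit is worthwhile iff 8.7 × (j's share) ≥ 1, i.e. iff j's share is at least 0.1149.
Player 7, Player 8 and Player 9 clear that bar, contributing 23 each; the remaining 6 contribute 0. Total contributed: 69.
Player 6 keeps 23 and receives 8.7 × 69 × 4/48 = 50.03 from the chores-and-supplies kitty, for a payoff of 73.03.

73.03 dollars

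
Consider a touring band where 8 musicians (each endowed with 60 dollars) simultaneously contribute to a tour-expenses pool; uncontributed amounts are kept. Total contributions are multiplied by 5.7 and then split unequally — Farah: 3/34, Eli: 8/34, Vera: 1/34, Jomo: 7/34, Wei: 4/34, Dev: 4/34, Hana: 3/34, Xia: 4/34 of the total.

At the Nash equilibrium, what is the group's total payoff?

For player j, contributing a unit is worthwhile iff 5.7 × (j's share) ≥ 1, i.e. iff j's share is at least 0.1754.
Eli and Jomo clear that bar, contributing 60 each; the remaining 6 contribute 0. Total contributed: 120.
The tour-expenses pool pays out 5.7 × 120 = 684.00 in total (split across the unequal shares, but the aggregate is all that matters for the group sum).
The 6 free-riders keep 60 each, adding 360. Group total = 360 + 684.00 = 1044.00.

1044.00 dollars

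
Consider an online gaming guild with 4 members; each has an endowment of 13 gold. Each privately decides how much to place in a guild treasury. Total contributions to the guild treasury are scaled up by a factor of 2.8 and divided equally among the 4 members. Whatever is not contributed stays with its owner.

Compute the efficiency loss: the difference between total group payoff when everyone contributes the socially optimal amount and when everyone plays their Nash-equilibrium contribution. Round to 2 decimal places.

Each contributed unit returns 2.8/4 = 0.7000 to its contributor — below 1 — so contributing 0 is dominant for every player. At the Nash equilibrium everyone keeps their 13, and the group total is 4 × 13 = 52.
Each contributed unit returns 2.800 to the group as a whole (0.7000 to each of 4 players), which exceeds 1, so the social optimum is full contribution: group total = 2.800 × 52 = 145.60.
Efficiency loss = 145.60 − 52 = 93.60.

93.60 gold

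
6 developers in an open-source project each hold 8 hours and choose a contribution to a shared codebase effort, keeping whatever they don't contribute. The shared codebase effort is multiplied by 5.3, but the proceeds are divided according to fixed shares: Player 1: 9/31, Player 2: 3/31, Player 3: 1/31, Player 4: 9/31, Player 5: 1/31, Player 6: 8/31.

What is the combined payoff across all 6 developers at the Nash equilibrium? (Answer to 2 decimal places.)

A player with share s gets back 5.3·s per unit contributed, so full contribution is dominant for anyone with s > 1/5.3 = 0.1887 and zero contribution is dominant for anyone below.
The shares above 0.1887 belong to Player 1, Player 4 and Player 6, contributing 8 each; the remaining 3 contribute 0. Total contributed: 24.
The shared codebase effort pays out 5.3 × 24 = 127.20 in total (split across the unequal shares, but the aggregate is all that matters for the group sum).
The 3 free-riders keep 8 each, adding 24. Group total = 24 + 127.20 = 151.20.

151.20 hours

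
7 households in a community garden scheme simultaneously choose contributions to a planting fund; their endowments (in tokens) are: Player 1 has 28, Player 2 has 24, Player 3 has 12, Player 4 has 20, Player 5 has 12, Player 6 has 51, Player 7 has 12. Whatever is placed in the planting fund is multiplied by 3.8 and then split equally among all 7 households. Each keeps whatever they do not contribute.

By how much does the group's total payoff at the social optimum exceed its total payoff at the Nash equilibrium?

The private return per contributed unit is 3.8/7 = 0.5429 < 1 for every player regardless of endowment, so the Nash equilibrium is zero contribution and the group total is Σ E_j = 28 + 24 + 12 + 20 + 12 + 51 + 12 = 159.
Each contributed unit returns 3.800 to the group, so the social optimum is full contribution by everyone: group total = 3.800 × 159 = 604.20.
Efficiency loss = (3.800 − 1) × 159 = 445.20.

445.20 tokens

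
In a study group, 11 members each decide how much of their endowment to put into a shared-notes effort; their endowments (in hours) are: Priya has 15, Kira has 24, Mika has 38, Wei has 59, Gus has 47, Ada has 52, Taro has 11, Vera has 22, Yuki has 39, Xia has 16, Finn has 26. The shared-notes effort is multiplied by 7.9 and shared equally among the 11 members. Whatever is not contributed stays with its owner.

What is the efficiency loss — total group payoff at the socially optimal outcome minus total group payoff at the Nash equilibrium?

The private return per contributed unit is 7.9/11 = 0.7182 < 1 for every player regardless of endowment, so the Nash equilibrium is zero contribution and the group total is Σ E_j = 15 + 24 + 38 + 59 + 47 + 52 + 11 + 22 + 39 + 16 + 26 = 349.
Each contributed unit returns 7.900 to the group, so the social optimum is full contribution by everyone: group total = 7.900 × 349 = 2757.10.
Efficiency loss = (7.900 − 1) × 349 = 2408.10.

2408.10 hours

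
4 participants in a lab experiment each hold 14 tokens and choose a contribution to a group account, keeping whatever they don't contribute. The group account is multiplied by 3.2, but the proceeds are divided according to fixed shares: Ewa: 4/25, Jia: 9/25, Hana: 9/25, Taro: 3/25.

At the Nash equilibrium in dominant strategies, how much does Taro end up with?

24.75 tokens

A player with share s gets back 3.2·s per unit contributed, so full contribution is dominant for anyone with s > 1/3.2 = 0.3125 and zero contribution is dominant for anyone below.
Jia and Hana are above the threshold, contributing 14 each; the remaining 2 contribute 0. Total contributed: 28.
Taro keeps 14 and receives 3.2 × 28 × 3/25 = 10.75 from the group account, for a payoff of 24.75.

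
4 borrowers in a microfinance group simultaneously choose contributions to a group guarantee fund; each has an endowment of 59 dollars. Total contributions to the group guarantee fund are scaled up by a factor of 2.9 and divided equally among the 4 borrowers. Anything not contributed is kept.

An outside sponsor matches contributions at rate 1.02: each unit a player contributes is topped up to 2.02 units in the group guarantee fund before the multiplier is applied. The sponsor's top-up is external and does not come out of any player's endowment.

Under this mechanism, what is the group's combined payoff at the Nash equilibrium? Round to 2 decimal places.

With the mechanism, a contributed unit returns 2.9 × 2.02 / 4 = 1.4645 per unit of net cost to the contributor — now above 1 — so contributing fully is weakly dominant for every player.
At the Nash equilibrium everyone contributes 59. Group total payoff = 2.9 × 2.02 × 236 = 1382.49.

1382.49 dollars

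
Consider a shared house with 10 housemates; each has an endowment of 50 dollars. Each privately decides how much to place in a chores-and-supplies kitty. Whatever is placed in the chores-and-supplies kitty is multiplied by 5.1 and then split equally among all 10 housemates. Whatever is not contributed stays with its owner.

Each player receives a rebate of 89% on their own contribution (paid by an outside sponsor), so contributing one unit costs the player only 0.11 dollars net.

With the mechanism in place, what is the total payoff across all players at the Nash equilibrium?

2995.00 dollars

Under the mechanism each unit contributed yields (5.1/10) / 0.11 = 4.6364 back to its contributor per unit of net cost, which exceeds 1, making full contribution the dominant choice for everyone.
At the Nash equilibrium everyone contributes 50. Group total payoff = 10 × (50 × 0.89 + 5.1 × 50) = 2995.00.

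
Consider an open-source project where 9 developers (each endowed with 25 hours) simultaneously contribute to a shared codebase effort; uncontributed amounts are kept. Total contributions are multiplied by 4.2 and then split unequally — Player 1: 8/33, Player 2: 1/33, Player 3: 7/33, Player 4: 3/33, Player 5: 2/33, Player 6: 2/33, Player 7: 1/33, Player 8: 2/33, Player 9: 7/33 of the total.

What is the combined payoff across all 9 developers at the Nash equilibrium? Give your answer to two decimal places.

305.00 hours

Player j's private return per contributed unit is 4.2 × (j's share). Contributing is weakly dominant for j when that share is at least 1/4.2 = 0.2381, and contributing 0 is dominant otherwise.
The only share above 0.2381 is Player 1's 8/33, contributing 25; the remaining 8 contribute 0. Total contributed: 25.
The shared codebase effort pays out 4.2 × 25 = 105.00 in total (split across the unequal shares, but the aggregate is all that matters for the group sum).
The 8 free-riders keep 25 each, adding 200. Group total = 200 + 105.00 = 305.00.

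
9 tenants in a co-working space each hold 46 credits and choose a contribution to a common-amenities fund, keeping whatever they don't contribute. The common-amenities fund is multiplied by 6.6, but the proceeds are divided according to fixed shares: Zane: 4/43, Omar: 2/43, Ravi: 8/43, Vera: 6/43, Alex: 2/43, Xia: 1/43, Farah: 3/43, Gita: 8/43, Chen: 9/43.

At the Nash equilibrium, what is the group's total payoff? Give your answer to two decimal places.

1186.80 credits

Each unit j contributes comes back to j as 6.6 × (j's share), so j prefers to contribute only if that share exceeds 1/6.6 = 0.1515; otherwise keeping the unit dominates.
Ravi, Gita and Chen clear that bar, contributing 46 each; the remaining 6 contribute 0. Total contributed: 138.
The common-amenities fund pays out 6.6 × 138 = 910.80 in total (split across the unequal shares, but the aggregate is all that matters for the group sum).
The 6 free-riders keep 46 each, adding 276. Group total = 276 + 910.80 = 1186.80.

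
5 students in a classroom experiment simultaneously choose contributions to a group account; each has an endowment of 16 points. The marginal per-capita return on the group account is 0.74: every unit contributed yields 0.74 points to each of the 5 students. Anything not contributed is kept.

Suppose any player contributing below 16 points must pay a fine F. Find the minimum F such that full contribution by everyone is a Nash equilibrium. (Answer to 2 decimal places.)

4.16 points

Given the others contribute fully, the best deviation is to contribute 0 (any partial contribution still incurs the fine and gives up units whose private return 0.74 is below 1).
Deviating from 16 to 0 saves 16 points but forfeits the deviator's share of the drop in the group account: 0.74 × 16 = 11.84.
So the deviation gain is 16 − 11.84 = 4.16, and the fine must be at least 4.16 points to wipe it out.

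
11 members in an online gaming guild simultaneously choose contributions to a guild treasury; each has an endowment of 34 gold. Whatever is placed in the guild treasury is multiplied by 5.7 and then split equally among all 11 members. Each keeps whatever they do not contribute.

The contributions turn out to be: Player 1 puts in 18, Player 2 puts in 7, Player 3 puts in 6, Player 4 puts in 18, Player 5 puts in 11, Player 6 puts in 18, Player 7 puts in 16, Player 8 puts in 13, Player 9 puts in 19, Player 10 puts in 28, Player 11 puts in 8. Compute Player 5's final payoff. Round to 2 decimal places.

106.95 gold

Total contributed: 18 + 7 + 6 + 18 + 11 + 18 + 16 + 13 + 19 + 28 + 8 = 162.
Each receives 5.7 × 162 / 11 = 83.95 from the guild treasury.
Player 5 keeps 34 − 11 = 23, so Player 5's payoff is 23 + 83.95 = 106.95.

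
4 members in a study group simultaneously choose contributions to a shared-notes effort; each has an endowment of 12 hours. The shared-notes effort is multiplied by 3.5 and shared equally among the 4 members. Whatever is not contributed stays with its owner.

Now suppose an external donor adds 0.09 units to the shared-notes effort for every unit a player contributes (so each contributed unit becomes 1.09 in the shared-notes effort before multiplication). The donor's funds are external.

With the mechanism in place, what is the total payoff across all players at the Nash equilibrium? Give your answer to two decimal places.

With the mechanism, a contributed unit returns 3.5 × 1.09 / 4 = 0.9538 per unit of net cost — still below 1 — so contributing 0 remains dominant for every player.
Everyone keeps their endowment and the group total is 4 × 12 = 48.

48.00 hours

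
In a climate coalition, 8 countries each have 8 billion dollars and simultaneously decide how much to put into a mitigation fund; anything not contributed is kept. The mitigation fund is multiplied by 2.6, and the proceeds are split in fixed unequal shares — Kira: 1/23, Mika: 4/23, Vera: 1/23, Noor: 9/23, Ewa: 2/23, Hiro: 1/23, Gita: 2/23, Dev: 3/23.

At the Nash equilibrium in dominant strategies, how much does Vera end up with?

8.90 billion dollars

For player j, contributing a unit is worthwhile iff 2.6 × (j's share) ≥ 1, i.e. iff j's share is at least 0.3846.
Noor alone (share 9/23) is above the threshold, contributing 8; the remaining 7 contribute 0. Total contributed: 8.
Vera keeps 8 and receives 2.6 × 8 × 1/23 = 0.90 from the mitigation fund, for a payoff of 8.90.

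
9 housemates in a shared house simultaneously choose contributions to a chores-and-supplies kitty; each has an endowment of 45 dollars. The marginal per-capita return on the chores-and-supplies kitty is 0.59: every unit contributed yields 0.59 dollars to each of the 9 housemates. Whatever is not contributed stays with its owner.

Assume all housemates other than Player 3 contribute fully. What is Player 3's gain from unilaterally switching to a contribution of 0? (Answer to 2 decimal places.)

Switching from a contribution of 45 to 0 lets Player 3 keep an extra 45 dollars, but lowers the chores-and-supplies kitty by 45, which costs Player 3 their own share of that drop: 0.59 × 45 = 26.55.
Net gain = 45 − 26.55 = 18.45. The private return per contributed unit (0.59) is below 1, so free-riding is indeed the best response regardless of what the others do.

18.45 dollars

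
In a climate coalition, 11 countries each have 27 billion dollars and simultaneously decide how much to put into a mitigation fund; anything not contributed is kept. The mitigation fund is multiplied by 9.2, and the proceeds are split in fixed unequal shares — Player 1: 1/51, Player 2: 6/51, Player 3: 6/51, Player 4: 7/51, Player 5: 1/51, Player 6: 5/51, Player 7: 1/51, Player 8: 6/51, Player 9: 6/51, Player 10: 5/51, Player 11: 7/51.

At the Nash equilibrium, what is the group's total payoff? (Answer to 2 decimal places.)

1625.40 billion dollars

Each unit j contributes comes back to j as 9.2 × (j's share), so j prefers to contribute only if that share exceeds 1/9.2 = 0.1087; otherwise keeping the unit dominates.
Player 2, Player 3, Player 4, Player 8, Player 9 and Player 11 clear that bar, contributing 27 each; the remaining 5 contribute 0. Total contributed: 162.
The mitigation fund pays out 9.2 × 162 = 1490.40 in total (split across the unequal shares, but the aggregate is all that matters for the group sum).
The 5 free-riders keep 27 each, adding 135. Group total = 135 + 1490.40 = 1625.40.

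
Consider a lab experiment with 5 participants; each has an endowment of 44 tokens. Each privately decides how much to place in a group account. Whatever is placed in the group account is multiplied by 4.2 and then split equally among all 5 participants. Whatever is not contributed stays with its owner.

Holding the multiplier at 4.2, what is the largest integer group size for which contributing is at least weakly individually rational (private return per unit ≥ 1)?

Private return per unit is 4.2/(group size), which is ≥ 1 whenever the group size is ≤ 4.2.
The largest such integer is 4.

4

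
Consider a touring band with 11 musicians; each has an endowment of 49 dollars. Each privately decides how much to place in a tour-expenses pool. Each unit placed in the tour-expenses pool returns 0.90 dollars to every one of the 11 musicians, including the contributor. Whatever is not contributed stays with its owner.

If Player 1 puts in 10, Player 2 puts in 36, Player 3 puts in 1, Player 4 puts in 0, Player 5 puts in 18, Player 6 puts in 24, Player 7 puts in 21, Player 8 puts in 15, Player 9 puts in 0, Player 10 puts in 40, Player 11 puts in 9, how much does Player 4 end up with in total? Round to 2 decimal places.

205.60 dollars

Total contributed: 10 + 36 + 1 + 0 + 18 + 24 + 21 + 15 + 0 + 40 + 9 = 174.
Each receives 0.90 × 174 = 156.60 from the tour-expenses pool.
Player 4 keeps 49 − 0 = 49, so Player 4's payoff is 49 + 156.60 = 205.60.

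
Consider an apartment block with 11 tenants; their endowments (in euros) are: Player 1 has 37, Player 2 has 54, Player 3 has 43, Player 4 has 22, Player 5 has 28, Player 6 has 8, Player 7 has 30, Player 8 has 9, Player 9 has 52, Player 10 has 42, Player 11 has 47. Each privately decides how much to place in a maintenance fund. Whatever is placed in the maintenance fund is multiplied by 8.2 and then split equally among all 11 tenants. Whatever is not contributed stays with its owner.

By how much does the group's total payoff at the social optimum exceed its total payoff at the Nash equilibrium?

The private return per contributed unit is 8.2/11 = 0.7455 < 1 for every player regardless of endowment, so the Nash equilibrium is zero contribution and the group total is Σ E_j = 37 + 54 + 43 + 22 + 28 + 8 + 30 + 9 + 52 + 42 + 47 = 372.
Each contributed unit returns 8.200 to the group, so the social optimum is full contribution by everyone: group total = 8.200 × 372 = 3050.40.
Efficiency loss = (8.200 − 1) × 372 = 2678.40.

2678.40 euros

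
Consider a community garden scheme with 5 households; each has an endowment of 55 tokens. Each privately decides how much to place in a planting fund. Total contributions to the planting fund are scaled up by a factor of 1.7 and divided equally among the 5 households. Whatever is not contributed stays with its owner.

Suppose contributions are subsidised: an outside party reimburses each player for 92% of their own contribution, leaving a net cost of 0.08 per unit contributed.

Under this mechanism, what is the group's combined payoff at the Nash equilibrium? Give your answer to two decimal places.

With the mechanism, a contributed unit returns (1.7/5) / 0.08 = 4.2500 per unit of net cost to the contributor — now above 1 — so contributing fully is weakly dominant for every player.
So the Nash equilibrium is full contribution by all 5; the group earns 5 × (55 × 0.92 + 1.7 × 55) = 720.50.

720.50 tokens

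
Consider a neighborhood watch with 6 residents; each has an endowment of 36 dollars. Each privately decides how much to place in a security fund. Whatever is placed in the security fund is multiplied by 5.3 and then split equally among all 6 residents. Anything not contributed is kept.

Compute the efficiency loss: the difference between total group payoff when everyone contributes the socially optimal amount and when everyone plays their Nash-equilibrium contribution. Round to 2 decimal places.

928.80 dollars

Each contributed unit returns 5.3/6 = 0.8833 to its contributor — below 1 — so contributing 0 is dominant for every player. At the Nash equilibrium everyone keeps their 36, and the group total is 6 × 36 = 216.
Each contributed unit returns 5.300 to the group as a whole (0.8833 to each of 6 players), which exceeds 1, so the social optimum is full contribution: group total = 5.300 × 216 = 1144.80.
Efficiency loss = 1144.80 − 216 = 928.80.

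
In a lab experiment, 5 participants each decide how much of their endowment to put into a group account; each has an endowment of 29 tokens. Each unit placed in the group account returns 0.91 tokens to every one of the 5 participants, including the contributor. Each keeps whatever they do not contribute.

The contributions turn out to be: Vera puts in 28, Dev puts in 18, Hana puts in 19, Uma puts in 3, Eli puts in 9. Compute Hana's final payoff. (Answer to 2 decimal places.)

80.07 tokens

Total contributed: 28 + 18 + 19 + 3 + 9 = 77.
Each receives 0.91 × 77 = 70.07 from the group account.
Hana keeps 29 − 19 = 10, so Hana's payoff is 10 + 70.07 = 80.07.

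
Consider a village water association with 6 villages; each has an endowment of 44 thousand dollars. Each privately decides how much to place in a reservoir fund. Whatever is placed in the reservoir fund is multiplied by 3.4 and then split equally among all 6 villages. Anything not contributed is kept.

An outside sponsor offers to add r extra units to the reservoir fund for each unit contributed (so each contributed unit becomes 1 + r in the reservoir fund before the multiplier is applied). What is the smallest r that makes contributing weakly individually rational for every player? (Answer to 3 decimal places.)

With matching at rate r, one contributed unit becomes (1 + r) in the reservoir fund and returns 3.4 × (1 + r) / 6 to the contributor.
Setting this equal to 1: 1 + r = 6/3.4 = 1.7647.
So the minimum matching rate is r = 1.7647 − 1 = 0.765.

0.765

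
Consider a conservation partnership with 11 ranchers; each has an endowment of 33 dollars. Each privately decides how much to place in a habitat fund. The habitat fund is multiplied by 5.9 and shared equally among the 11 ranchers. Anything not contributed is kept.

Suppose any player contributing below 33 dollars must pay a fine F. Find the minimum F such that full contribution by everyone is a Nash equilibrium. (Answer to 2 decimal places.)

15.30 dollars

Given the others contribute fully, the best deviation is to contribute 0 (any partial contribution still incurs the fine and gives up units whose private return 0.5364 is below 1).
Deviating from 33 to 0 saves 33 dollars but forfeits the deviator's share of the drop in the habitat fund: 5.9/11 × 33 = 17.70.
So the deviation gain is 33 − 17.70 = 15.30, and the fine must be at least 15.30 dollars to wipe it out.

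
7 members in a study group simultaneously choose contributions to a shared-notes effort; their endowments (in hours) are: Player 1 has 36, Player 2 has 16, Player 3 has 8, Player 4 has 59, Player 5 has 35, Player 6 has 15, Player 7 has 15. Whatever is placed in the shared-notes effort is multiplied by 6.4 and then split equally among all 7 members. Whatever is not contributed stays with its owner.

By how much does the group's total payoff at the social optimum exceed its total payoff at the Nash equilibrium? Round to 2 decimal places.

The private return per contributed unit is 6.4/7 = 0.9143 < 1 for every player regardless of endowment, so the Nash equilibrium is zero contribution and the group total is Σ E_j = 36 + 16 + 8 + 59 + 35 + 15 + 15 = 184.
Each contributed unit returns 6.400 to the group, so the social optimum is full contribution by everyone: group total = 6.400 × 184 = 1177.60.
Efficiency loss = (6.400 − 1) × 184 = 993.60.

993.60 hours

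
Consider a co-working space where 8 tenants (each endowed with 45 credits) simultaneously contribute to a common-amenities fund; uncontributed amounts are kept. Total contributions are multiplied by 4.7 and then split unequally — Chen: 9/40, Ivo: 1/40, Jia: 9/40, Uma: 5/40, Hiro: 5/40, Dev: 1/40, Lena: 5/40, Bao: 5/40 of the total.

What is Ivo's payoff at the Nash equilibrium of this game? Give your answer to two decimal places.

A player with share s gets back 4.7·s per unit contributed, so full contribution is dominant for anyone with s > 1/4.7 = 0.2128 and zero contribution is dominant for anyone below.
Chen and Jia clear that bar, contributing 45 each; the remaining 6 contribute 0. Total contributed: 90.
Ivo keeps 45 and receives 4.7 × 90 × 1/40 = 10.58 from the common-amenities fund, for a payoff of 55.58.

55.58 credits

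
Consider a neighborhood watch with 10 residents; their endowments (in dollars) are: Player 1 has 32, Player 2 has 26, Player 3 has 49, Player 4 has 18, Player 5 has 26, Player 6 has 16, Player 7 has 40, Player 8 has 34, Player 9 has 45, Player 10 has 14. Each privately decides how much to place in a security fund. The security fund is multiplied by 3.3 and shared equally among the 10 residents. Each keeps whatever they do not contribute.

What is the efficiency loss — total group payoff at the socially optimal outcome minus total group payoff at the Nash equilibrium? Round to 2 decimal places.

690.00 dollars

The private return per contributed unit is 3.3/10 = 0.3300 < 1 for every player regardless of endowment, so the Nash equilibrium is zero contribution and the group total is Σ E_j = 32 + 26 + 49 + 18 + 26 + 16 + 40 + 34 + 45 + 14 = 300.
Each contributed unit returns 3.300 to the group, so the social optimum is full contribution by everyone: group total = 3.300 × 300 = 990.00.
Efficiency loss = (3.300 − 1) × 300 = 690.00.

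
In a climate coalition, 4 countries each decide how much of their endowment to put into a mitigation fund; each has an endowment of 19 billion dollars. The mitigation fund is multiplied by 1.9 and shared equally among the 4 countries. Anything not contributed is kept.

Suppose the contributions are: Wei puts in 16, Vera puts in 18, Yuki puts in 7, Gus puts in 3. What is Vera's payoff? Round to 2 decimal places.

21.90 billion dollars

Total contributed: 16 + 18 + 7 + 3 = 44.
Each receives 1.9 × 44 / 4 = 20.90 from the mitigation fund.
Vera keeps 19 − 18 = 1, so Vera's payoff is 1 + 20.90 = 21.90.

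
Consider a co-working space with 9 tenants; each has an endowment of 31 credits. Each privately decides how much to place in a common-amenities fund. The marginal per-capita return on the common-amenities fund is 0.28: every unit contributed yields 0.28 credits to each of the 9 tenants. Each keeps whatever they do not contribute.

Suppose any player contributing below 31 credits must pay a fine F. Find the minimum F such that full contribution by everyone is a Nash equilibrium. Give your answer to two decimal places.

Given the others contribute fully, the best deviation is to contribute 0 (any partial contribution still incurs the fine and gives up units whose private return 0.28 is below 1).
Deviating from 31 to 0 saves 31 credits but forfeits the deviator's share of the drop in the common-amenities fund: 0.28 × 31 = 8.68.
So the deviation gain is 31 − 8.68 = 22.32, and the fine must be at least 22.32 credits to wipe it out.

22.32 credits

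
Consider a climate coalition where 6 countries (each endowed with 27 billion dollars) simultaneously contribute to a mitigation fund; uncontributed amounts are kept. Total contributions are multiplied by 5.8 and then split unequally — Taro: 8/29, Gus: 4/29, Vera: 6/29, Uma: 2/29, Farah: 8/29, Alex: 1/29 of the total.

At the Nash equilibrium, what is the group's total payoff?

Player j's private return per contributed unit is 5.8 × (j's share). Contributing is weakly dominant for j when that share is at least 1/5.8 = 0.1724, and contributing 0 is dominant otherwise.
The shares above 0.1724 belong to Taro, Vera and Farah, contributing 27 each; the remaining 3 contribute 0. Total contributed: 81.
The mitigation fund pays out 5.8 × 81 = 469.80 in total (split across the unequal shares, but the aggregate is all that matters for the group sum).
The 3 free-riders keep 27 each, adding 81. Group total = 81 + 469.80 = 550.80.

550.80 billion dollars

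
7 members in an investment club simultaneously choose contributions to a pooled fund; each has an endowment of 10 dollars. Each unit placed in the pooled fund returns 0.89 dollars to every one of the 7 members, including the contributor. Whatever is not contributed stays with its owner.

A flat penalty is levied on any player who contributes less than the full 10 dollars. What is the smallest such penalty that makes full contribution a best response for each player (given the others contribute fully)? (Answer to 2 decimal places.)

Given the others contribute fully, the best deviation is to contribute 0 (any partial contribution still incurs the fine and gives up units whose private return 0.89 is below 1).
Deviating from 10 to 0 saves 10 dollars but forfeits the deviator's share of the drop in the pooled fund: 0.89 × 10 = 8.90.
So the deviation gain is 10 − 8.90 = 1.10, and the fine must be at least 1.10 dollars to wipe it out.

1.10 dollars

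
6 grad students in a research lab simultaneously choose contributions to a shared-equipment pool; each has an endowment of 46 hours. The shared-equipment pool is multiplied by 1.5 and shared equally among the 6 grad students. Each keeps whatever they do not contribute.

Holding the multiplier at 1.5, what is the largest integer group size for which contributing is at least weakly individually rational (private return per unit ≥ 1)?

Private return per unit is 1.5/(group size), which is ≥ 1 whenever the group size is ≤ 1.5.
The largest such integer is 1.

1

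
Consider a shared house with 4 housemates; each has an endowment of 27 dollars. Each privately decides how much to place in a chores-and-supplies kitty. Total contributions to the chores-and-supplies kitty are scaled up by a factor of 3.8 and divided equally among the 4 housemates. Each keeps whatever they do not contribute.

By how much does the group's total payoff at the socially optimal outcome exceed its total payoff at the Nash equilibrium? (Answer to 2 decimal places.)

302.40 dollars

Each contributed unit returns 3.8/4 = 0.9500 to its contributor — below 1 — so contributing 0 is dominant for every player. At the Nash equilibrium everyone keeps their 27, and the group total is 4 × 27 = 108.
Each contributed unit returns 3.800 to the group as a whole (0.9500 to each of 4 players), which exceeds 1, so the social optimum is full contribution: group total = 3.800 × 108 = 410.40.
Efficiency loss = 410.40 − 108 = 302.40.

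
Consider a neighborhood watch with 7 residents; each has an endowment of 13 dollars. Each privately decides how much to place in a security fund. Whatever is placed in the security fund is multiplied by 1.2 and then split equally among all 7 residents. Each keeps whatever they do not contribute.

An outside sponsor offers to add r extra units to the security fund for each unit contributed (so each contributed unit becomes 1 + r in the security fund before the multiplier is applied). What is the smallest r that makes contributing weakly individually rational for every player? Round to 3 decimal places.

With matching at rate r, one contributed unit becomes (1 + r) in the security fund and returns 1.2 × (1 + r) / 7 to the contributor.
Setting this equal to 1: 1 + r = 7/1.2 = 5.8333.
So the minimum matching rate is r = 5.8333 − 1 = 4.833.

4.833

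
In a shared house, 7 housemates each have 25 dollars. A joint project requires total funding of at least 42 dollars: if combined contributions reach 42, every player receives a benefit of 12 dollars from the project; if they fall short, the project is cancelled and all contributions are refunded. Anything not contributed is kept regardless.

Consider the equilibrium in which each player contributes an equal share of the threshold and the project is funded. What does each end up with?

31 dollars

Equal share of the threshold: 42/7 = 6.
At this profile no one gains by cutting their contribution: any cut drops the total below 42, the project is cancelled, contributions are refunded, and the deviator ends with 25, which is less than 25 − 6 + 12 = 31. Contributing more than 6 just wastes the excess. So contributing exactly 6 is a best response.
Each player's payoff: 25 − 6 + 12 = 31.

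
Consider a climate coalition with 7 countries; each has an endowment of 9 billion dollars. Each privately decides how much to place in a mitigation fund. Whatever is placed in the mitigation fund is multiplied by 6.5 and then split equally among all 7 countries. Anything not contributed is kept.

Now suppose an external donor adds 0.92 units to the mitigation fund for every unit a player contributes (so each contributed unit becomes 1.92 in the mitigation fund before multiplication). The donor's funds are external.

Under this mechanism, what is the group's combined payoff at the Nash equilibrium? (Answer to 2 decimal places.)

786.24 billion dollars

With the mechanism, a contributed unit returns 6.5 × 1.92 / 7 = 1.7829 per unit of net cost to the contributor — now above 1 — so contributing fully is weakly dominant for every player.
So the Nash equilibrium is full contribution by all 7; the group earns 6.5 × 1.92 × 63 = 786.24.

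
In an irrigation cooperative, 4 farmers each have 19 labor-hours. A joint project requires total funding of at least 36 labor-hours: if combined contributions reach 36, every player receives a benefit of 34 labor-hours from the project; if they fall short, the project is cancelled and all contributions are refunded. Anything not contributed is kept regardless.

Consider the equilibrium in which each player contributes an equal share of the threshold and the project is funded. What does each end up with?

Equal share of the threshold: 36/4 = 9.
At this profile no one gains by cutting their contribution: any cut drops the total below 36, the project is cancelled, contributions are refunded, and the deviator ends with 19, which is less than 19 − 9 + 34 = 44. Contributing more than 9 just wastes the excess. So contributing exactly 9 is a best response.
Each player's payoff: 19 − 9 + 34 = 44.

44 labor-hours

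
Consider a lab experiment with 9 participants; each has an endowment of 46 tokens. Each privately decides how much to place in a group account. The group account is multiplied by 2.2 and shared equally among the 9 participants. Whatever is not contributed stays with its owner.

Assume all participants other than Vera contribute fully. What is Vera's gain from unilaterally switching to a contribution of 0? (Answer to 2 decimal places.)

34.76 tokens

Switching from a contribution of 46 to 0 lets Vera keep an extra 46 tokens, but lowers the group account by 46, which costs Vera their own share of that drop: 2.2/9 × 46 = 11.24.
Net gain = 46 − 11.24 = 34.76. The private return per contributed unit (0.2444) is below 1, so free-riding is indeed the best response regardless of what the others do.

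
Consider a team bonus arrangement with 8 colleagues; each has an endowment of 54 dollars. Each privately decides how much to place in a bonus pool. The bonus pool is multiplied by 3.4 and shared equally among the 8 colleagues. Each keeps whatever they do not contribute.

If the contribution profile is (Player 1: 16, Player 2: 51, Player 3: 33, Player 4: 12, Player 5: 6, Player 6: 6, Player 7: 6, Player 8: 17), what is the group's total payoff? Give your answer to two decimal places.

Total contributed: 16 + 51 + 33 + 12 + 6 + 6 + 6 + 17 = 147; total kept: 8 × 54 − 147 = 285.
The bonus pool pays out 3.4 × 147 = 499.80 in aggregate.
Group total = 285 + 499.80 = 784.80.

784.80 dollars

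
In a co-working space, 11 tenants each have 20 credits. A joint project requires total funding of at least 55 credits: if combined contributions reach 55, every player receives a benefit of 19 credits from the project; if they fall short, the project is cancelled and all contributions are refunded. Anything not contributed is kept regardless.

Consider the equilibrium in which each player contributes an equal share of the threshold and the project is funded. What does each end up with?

34 credits

Equal share of the threshold: 55/11 = 5.
At this profile no one gains by cutting their contribution: any cut drops the total below 55, the project is cancelled, contributions are refunded, and the deviator ends with 20, which is less than 20 − 5 + 19 = 34. Contributing more than 5 just wastes the excess. So contributing exactly 5 is a best response.
Each player's payoff: 20 − 5 + 19 = 34.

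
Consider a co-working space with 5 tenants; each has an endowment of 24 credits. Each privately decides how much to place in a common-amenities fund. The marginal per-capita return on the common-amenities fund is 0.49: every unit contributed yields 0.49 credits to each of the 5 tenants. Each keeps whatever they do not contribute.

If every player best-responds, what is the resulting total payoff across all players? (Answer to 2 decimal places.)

The private return per contributed unit is 0.49 < 1, so contributing 0 is dominant for every player. At the Nash equilibrium everyone keeps their 24, and the group total is 5 × 24 = 120.

120.00 credits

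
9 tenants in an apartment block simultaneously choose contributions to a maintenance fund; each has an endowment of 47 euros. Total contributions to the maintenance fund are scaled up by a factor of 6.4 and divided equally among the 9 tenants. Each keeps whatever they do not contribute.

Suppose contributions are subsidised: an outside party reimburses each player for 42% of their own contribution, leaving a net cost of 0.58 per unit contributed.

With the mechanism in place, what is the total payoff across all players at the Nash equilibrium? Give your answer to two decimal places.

With the mechanism, a contributed unit returns (6.4/9) / 0.58 = 1.2261 per unit of net cost to the contributor — now above 1 — so contributing fully is weakly dominant for every player.
At the Nash equilibrium everyone contributes 47. Group total payoff = 9 × (47 × 0.42 + 6.4 × 47) = 2884.86.

2884.86 euros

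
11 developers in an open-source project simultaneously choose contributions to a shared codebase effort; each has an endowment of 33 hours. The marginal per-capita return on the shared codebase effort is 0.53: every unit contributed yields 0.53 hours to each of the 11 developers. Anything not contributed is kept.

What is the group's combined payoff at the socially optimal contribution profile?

Each contributed unit returns 5.830 to the group as a whole (0.53 to each of 11 players), which exceeds 1, so the social optimum is full contribution: group total = 5.830 × 363 = 2116.29.

2116.29 hours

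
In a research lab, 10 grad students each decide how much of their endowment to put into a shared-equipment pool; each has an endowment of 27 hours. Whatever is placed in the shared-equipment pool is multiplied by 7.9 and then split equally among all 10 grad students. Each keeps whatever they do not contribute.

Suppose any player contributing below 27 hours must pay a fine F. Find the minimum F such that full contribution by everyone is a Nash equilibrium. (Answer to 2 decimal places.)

Given the others contribute fully, the best deviation is to contribute 0 (any partial contribution still incurs the fine and gives up units whose private return 0.7900 is below 1).
Deviating from 27 to 0 saves 27 hours but forfeits the deviator's share of the drop in the shared-equipment pool: 7.9/10 × 27 = 21.33.
So the deviation gain is 27 − 21.33 = 5.67, and the fine must be at least 5.67 hours to wipe it out.

5.67 hours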